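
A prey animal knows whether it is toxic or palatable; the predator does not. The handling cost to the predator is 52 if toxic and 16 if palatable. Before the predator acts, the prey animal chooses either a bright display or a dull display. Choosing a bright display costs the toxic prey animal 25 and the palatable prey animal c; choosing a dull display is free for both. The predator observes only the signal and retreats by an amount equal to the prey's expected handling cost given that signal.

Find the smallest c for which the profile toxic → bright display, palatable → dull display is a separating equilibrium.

Under separation: bright display → toxic (pays 52); dull display → palatable (pays 16).
Toxic: 52 − 25 = 27 ≥ 16 − 0 = 16. Holds regardless of c. ✓
Palatable: 16 − 0 ≥ 52 − c, so c ≥ 52 − 16 = 36.

36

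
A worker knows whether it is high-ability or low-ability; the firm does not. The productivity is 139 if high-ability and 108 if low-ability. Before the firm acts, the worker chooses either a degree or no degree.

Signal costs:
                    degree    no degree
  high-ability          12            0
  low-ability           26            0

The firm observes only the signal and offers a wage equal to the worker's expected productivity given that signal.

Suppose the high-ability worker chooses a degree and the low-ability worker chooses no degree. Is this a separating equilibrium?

No

If types separate, degree earns payment 139 and no degree earns 108.
High-ability: degree gives 139 − 12 = 127; no degree gives 108 − 0 = 108. No deviation. ✓
Low-ability: no degree gives 108 − 0 = 108; degree gives 139 − 26 = 113. Would deviate. ✗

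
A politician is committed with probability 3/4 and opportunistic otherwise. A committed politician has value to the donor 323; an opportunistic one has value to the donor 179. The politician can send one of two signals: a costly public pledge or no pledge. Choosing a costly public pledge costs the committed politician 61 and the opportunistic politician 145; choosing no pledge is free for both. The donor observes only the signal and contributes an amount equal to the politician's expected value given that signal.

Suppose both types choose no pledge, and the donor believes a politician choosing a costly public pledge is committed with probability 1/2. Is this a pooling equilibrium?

On the equilibrium path (no pledge) the donor holds the prior 3/4 and pays 3/4·323 + 1/4·179 = 287. Off-path (pledge) belief 1/2 gives 1/2·323 + 1/2·179 = 251.
Committed: no pledge gives 287 − 0 = 287; pledge gives 251 − 61 = 190. Stays. ✓
Opportunistic: no pledge gives 287 − 0 = 287; pledge gives 251 − 145 = 106. Stays. ✓
Beliefs are Bayes-consistent on-path and both types best-respond.

Yes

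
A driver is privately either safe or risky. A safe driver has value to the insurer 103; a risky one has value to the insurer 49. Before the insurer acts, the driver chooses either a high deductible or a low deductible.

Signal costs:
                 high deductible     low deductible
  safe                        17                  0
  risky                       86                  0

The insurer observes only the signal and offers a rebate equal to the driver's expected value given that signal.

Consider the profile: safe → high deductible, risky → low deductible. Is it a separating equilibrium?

Yes

If types separate, high deductible earns payment 103 and low deductible earns 49.
Safe: high deductible gives 103 − 17 = 86; low deductible gives 49 − 0 = 49. No deviation. ✓
Risky: low deductible gives 49 − 0 = 49; high deductible gives 103 − 86 = 17. No deviation. ✓
Both incentive constraints hold.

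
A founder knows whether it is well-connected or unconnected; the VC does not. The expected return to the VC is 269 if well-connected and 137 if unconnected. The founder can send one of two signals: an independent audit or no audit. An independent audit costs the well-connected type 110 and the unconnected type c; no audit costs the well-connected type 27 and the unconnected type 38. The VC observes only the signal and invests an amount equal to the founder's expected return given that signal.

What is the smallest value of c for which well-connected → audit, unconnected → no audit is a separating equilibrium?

170

Under separation: audit → well-connected (pays 269); no audit → unconnected (pays 137).
Well-connected: 269 − 110 = 159 ≥ 137 − 27 = 110. Holds regardless of c. ✓
Unconnected: 137 − 38 ≥ 269 − c, so c ≥ 269 − 99 = 170.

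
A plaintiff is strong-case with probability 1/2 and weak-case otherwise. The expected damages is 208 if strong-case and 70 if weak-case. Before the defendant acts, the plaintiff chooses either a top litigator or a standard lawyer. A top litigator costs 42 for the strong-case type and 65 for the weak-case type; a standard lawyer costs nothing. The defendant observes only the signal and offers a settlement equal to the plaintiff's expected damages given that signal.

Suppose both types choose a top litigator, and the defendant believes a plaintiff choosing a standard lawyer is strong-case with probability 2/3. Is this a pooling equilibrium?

At the pooled signal (top litigator) the defendant holds the prior 1/2 and pays 1/2·208 + 1/2·70 = 139. Off-path (standard lawyer) belief 2/3 gives 2/3·208 + 1/3·70 = 162.
Strong-case: top litigator gives 139 − 42 = 97; standard lawyer gives 162 − 0 = 162. Deviates. ✗
Weak-case: top litigator gives 139 − 65 = 74; standard lawyer gives 162 − 0 = 162. Deviates. ✗

No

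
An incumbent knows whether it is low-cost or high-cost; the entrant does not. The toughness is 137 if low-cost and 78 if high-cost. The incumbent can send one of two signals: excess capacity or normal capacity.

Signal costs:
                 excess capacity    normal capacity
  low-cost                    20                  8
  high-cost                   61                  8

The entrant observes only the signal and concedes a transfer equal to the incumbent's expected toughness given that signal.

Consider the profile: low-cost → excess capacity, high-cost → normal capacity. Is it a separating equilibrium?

No

If types separate, excess capacity earns payment 137 and normal capacity earns 78.
Low-cost: excess capacity gives 137 − 20 = 117; normal capacity gives 78 − 8 = 70. No deviation. ✓
High-cost: normal capacity gives 78 − 8 = 70; excess capacity gives 137 − 61 = 76. Would deviate. ✗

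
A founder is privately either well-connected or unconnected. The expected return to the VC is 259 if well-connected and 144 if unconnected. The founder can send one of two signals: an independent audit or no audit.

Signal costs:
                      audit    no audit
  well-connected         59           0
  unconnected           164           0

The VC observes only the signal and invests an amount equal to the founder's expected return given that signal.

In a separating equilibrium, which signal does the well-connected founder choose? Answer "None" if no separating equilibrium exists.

Try well-connected → audit, unconnected → no audit:
  If types separate, audit earns payment 259 and no audit earns 144.
  Well-connected: audit gives 259 − 59 = 200; no audit gives 144 − 0 = 144. No deviation. ✓
  Unconnected: no audit gives 144 − 0 = 144; audit gives 259 − 164 = 95. No deviation. ✓
Both hold — the well-connected type sends audit.

audit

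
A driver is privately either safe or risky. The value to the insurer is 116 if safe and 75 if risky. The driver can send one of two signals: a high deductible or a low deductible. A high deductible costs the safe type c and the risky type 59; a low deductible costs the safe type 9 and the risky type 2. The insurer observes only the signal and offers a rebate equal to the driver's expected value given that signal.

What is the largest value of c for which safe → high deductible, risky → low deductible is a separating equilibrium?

Under separation: high deductible → safe (pays 116); low deductible → risky (pays 75).
Risky: 75 − 2 = 73 ≥ 116 − 59 = 57. Holds regardless of c. ✓
Safe: 116 − c ≥ 75 − 9, so c ≤ 116 − 66 = 50.

50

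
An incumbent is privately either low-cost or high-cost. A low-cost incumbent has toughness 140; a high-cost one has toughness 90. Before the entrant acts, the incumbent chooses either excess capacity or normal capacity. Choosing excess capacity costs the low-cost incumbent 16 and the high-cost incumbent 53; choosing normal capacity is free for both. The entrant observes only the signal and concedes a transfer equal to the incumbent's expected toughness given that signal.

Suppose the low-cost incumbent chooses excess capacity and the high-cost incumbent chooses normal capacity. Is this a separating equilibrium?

Yes

Under separation the entrant infers type exactly: excess capacity → low-cost (pays 140), normal capacity → high-cost (pays 90).
Low-cost: excess capacity gives 140 − 16 = 124; normal capacity gives 90 − 0 = 90. No deviation. ✓
High-cost: normal capacity gives 90 − 0 = 90; excess capacity gives 140 − 53 = 87. No deviation. ✓
Neither type gains from mimicking the other.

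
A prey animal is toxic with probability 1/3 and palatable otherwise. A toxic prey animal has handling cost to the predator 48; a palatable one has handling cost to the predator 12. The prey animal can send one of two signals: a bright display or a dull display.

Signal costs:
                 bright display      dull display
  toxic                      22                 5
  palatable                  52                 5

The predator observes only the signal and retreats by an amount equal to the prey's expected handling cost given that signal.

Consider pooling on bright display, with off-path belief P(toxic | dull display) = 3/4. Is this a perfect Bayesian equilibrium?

No

On the equilibrium path (bright display) the predator holds the prior 1/3 and pays 1/3·48 + 2/3·12 = 24. Off-path (dull display) belief 3/4 gives 3/4·48 + 1/4·12 = 39.
Toxic: bright display gives 24 − 22 = 2; dull display gives 39 − 5 = 34. Deviates. ✗
Palatable: bright display gives 24 − 52 = -28; dull display gives 39 − 5 = 34. Deviates. ✗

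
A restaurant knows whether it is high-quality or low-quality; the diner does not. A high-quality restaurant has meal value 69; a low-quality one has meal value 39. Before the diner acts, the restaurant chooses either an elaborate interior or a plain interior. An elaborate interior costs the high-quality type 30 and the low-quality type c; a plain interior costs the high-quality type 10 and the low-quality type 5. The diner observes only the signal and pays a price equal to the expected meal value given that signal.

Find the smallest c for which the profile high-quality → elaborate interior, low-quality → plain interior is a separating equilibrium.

Under separation: elaborate interior → high-quality (pays 69); plain interior → low-quality (pays 39).
High-quality: 69 − 30 = 39 ≥ 39 − 10 = 29. Holds regardless of c. ✓
Low-quality: 39 − 5 ≥ 69 − c, so c ≥ 69 − 34 = 35.

35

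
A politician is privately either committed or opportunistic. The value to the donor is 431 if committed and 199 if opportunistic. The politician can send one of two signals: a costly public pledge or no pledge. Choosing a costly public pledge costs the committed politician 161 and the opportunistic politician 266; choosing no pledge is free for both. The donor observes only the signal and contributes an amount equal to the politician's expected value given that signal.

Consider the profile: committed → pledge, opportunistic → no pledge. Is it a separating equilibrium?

Yes

If types separate, pledge earns payment 431 and no pledge earns 199.
Committed: pledge gives 431 − 161 = 270; no pledge gives 199 − 0 = 199. No deviation. ✓
Opportunistic: no pledge gives 199 − 0 = 199; pledge gives 431 − 266 = 165. No deviation. ✓
Both incentive constraints hold.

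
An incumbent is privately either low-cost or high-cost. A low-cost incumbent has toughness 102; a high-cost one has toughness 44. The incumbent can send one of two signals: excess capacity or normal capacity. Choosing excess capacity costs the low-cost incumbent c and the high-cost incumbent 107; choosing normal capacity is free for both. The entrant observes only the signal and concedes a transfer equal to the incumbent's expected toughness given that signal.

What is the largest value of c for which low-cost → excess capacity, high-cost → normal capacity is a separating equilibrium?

Under separation: excess capacity → low-cost (pays 102); normal capacity → high-cost (pays 44).
High-cost: 44 − 0 = 44 ≥ 102 − 107 = -5. Holds regardless of c. ✓
Low-cost: 102 − c ≥ 44 − 0, so c ≤ 102 − 44 = 58.

58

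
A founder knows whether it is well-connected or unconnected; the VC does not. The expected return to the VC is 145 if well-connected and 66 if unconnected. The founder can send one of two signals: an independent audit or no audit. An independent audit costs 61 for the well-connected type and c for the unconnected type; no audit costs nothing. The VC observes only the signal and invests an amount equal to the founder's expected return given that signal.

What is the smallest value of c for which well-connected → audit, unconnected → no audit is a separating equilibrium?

Under separation: audit → well-connected (pays 145); no audit → unconnected (pays 66).
Well-connected: 145 − 61 = 84 ≥ 66 − 0 = 66. Holds regardless of c. ✓
Unconnected: 66 − 0 ≥ 145 − c, so c ≥ 145 − 66 = 79.

79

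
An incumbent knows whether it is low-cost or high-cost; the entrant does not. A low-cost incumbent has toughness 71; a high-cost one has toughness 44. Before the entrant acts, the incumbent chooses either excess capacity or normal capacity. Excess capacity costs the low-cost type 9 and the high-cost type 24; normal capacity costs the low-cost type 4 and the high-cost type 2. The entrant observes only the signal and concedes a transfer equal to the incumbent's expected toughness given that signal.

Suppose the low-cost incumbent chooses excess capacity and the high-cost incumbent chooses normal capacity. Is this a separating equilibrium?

No

Under separation the entrant infers type exactly: excess capacity → low-cost (pays 71), normal capacity → high-cost (pays 44).
Low-cost: excess capacity gives 71 − 9 = 62; normal capacity gives 44 − 4 = 40. No deviation. ✓
High-cost: normal capacity gives 44 − 2 = 42; excess capacity gives 71 − 24 = 47. Would deviate. ✗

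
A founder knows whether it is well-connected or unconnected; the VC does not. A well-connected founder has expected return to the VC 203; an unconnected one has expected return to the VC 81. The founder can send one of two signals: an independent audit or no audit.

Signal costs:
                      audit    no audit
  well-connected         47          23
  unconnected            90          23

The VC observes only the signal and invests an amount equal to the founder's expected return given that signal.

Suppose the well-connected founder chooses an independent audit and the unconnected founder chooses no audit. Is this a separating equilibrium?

No

If types separate, audit earns payment 203 and no audit earns 81.
Well-connected: audit gives 203 − 47 = 156; no audit gives 81 − 23 = 58. No deviation. ✓
Unconnected: no audit gives 81 − 23 = 58; audit gives 203 − 90 = 113. Would deviate. ✗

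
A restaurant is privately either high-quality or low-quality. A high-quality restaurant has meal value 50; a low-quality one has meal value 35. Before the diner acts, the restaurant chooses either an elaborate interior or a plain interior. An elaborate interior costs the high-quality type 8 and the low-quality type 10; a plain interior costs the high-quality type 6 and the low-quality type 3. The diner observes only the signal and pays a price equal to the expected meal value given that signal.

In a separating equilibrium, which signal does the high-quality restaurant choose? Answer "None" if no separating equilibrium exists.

Try high-quality → elaborate interior, low-quality → plain interior:
  If types separate, elaborate interior earns payment 50 and plain interior earns 35.
  High-quality: elaborate interior gives 50 − 8 = 42; plain interior gives 35 − 6 = 29. No deviation. ✓
  Low-quality: plain interior gives 35 − 3 = 32; elaborate interior gives 50 − 10 = 40. Would deviate. ✗
Try high-quality → plain interior, low-quality → elaborate interior:
  If types separate, plain interior earns payment 50 and elaborate interior earns 35.
  High-quality: plain interior gives 50 − 6 = 44; elaborate interior gives 35 − 8 = 27. No deviation. ✓
  Low-quality: elaborate interior gives 35 − 10 = 25; plain interior gives 50 − 3 = 47. Would deviate. ✗
Neither assignment is incentive-compatible.

None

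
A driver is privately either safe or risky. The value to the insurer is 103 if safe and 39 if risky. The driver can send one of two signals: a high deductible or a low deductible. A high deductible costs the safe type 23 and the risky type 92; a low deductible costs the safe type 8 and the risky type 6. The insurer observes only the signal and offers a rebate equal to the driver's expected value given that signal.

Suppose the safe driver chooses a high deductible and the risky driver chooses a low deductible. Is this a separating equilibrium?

Yes

If types separate, high deductible earns payment 103 and low deductible earns 39.
Safe: high deductible gives 103 − 23 = 80; low deductible gives 39 − 8 = 31. No deviation. ✓
Risky: low deductible gives 39 − 6 = 33; high deductible gives 103 − 92 = 11. No deviation. ✓
Neither type gains from mimicking the other.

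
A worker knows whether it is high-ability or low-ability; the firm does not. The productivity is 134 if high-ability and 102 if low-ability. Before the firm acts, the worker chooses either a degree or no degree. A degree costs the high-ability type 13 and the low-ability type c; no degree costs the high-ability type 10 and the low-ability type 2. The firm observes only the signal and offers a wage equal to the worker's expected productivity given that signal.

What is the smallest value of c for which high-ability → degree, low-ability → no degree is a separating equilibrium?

Under separation: degree → high-ability (pays 134); no degree → low-ability (pays 102).
High-ability: 134 − 13 = 121 ≥ 102 − 10 = 92. Holds regardless of c. ✓
Low-ability: 102 − 2 ≥ 134 − c, so c ≥ 134 − 100 = 34.

34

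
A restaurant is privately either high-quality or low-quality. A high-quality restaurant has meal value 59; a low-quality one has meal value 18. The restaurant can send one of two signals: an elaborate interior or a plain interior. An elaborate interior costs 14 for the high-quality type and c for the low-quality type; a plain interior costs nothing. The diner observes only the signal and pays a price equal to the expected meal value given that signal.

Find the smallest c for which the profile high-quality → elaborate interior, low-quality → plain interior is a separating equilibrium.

41

Under separation: elaborate interior → high-quality (pays 59); plain interior → low-quality (pays 18).
High-quality: 59 − 14 = 45 ≥ 18 − 0 = 18. Holds regardless of c. ✓
Low-quality: 18 − 0 ≥ 59 − c, so c ≥ 59 − 18 = 41.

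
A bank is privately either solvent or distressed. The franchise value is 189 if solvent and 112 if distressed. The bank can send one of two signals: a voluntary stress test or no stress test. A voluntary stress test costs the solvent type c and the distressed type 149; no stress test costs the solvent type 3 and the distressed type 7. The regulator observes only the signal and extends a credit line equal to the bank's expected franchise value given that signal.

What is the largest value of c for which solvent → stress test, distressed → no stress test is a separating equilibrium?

80

Under separation: stress test → solvent (pays 189); no stress test → distressed (pays 112).
Distressed: 112 − 7 = 105 ≥ 189 − 149 = 40. Holds regardless of c. ✓
Solvent: 189 − c ≥ 112 − 3, so c ≤ 189 − 109 = 80.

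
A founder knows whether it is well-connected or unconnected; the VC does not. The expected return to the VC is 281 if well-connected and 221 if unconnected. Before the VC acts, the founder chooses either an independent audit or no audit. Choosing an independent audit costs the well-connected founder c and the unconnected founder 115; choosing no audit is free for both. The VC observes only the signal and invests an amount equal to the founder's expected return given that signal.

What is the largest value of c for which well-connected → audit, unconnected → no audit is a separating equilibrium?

60

Under separation: audit → well-connected (pays 281); no audit → unconnected (pays 221).
Unconnected: 221 − 0 = 221 ≥ 281 − 115 = 166. Holds regardless of c. ✓
Well-connected: 281 − c ≥ 221 − 0, so c ≤ 281 − 221 = 60.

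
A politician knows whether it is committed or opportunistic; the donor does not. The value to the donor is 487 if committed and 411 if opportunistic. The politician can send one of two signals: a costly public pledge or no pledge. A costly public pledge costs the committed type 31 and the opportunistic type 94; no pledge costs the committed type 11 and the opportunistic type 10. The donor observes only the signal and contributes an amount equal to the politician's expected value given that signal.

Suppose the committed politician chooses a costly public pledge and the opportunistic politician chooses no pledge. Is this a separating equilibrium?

If types separate, pledge earns payment 487 and no pledge earns 411.
Committed: pledge gives 487 − 31 = 456; no pledge gives 411 − 11 = 400. No deviation. ✓
Opportunistic: no pledge gives 411 − 10 = 401; pledge gives 487 − 94 = 393. No deviation. ✓
Neither type gains from mimicking the other.

Yes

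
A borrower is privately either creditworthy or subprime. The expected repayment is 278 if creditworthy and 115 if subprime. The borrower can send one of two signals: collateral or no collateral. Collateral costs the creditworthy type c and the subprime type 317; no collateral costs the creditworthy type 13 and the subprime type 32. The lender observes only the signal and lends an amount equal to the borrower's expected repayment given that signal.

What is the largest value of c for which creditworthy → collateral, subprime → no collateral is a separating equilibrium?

176

Under separation: collateral → creditworthy (pays 278); no collateral → subprime (pays 115).
Subprime: 115 − 32 = 83 ≥ 278 − 317 = -39. Holds regardless of c. ✓
Creditworthy: 278 − c ≥ 115 − 13, so c ≤ 278 − 102 = 176.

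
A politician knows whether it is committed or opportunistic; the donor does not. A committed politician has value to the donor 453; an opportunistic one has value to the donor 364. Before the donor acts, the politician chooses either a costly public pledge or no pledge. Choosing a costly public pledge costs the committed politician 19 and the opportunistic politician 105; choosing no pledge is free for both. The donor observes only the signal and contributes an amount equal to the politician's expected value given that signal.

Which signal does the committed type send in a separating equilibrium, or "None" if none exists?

Try committed → pledge, opportunistic → no pledge:
  Under separation the donor infers type exactly: pledge → committed (pays 453), no pledge → opportunistic (pays 364).
  Committed: pledge gives 453 − 19 = 434; no pledge gives 364 − 0 = 364. No deviation. ✓
  Opportunistic: no pledge gives 364 − 0 = 364; pledge gives 453 − 105 = 348. No deviation. ✓
Both hold — the committed type sends pledge.

pledge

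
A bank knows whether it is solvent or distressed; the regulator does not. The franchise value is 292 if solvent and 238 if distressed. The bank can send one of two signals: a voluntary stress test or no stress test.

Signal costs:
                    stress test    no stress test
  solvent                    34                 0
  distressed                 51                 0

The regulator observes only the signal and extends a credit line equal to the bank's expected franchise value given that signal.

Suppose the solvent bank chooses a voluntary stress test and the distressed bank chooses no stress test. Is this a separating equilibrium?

No

Under separation the regulator infers type exactly: stress test → solvent (pays 292), no stress test → distressed (pays 238).
Solvent: stress test gives 292 − 34 = 258; no stress test gives 238 − 0 = 238. No deviation. ✓
Distressed: no stress test gives 238 − 0 = 238; stress test gives 292 − 51 = 241. Would deviate. ✗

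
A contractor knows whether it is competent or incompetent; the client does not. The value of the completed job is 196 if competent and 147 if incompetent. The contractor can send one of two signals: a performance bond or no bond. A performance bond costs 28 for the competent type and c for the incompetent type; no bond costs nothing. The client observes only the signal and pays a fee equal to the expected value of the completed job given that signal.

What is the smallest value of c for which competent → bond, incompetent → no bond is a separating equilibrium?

49

Under separation: bond → competent (pays 196); no bond → incompetent (pays 147).
Competent: 196 − 28 = 168 ≥ 147 − 0 = 147. Holds regardless of c. ✓
Incompetent: 147 − 0 ≥ 196 − c, so c ≥ 196 − 147 = 49.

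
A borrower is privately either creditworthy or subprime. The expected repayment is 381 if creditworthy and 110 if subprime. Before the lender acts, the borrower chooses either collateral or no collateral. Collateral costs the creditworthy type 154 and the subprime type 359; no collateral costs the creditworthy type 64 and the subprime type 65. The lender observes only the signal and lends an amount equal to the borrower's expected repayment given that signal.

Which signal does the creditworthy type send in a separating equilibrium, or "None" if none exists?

Try creditworthy → collateral, subprime → no collateral:
  If types separate, collateral earns payment 381 and no collateral earns 110.
  Creditworthy: collateral gives 381 − 154 = 227; no collateral gives 110 − 64 = 46. No deviation. ✓
  Subprime: no collateral gives 110 − 65 = 45; collateral gives 381 − 359 = 22. No deviation. ✓
Both hold — the creditworthy type sends collateral.

collateral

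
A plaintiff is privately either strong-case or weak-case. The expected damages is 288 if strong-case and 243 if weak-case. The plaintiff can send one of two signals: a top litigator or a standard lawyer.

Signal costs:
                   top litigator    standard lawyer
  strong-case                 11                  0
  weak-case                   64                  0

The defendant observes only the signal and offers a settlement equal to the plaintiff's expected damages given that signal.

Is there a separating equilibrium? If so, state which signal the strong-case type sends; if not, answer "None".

Try strong-case → top litigator, weak-case → standard lawyer:
  If types separate, top litigator earns payment 288 and standard lawyer earns 243.
  Strong-case: top litigator gives 288 − 11 = 277; standard lawyer gives 243 − 0 = 243. No deviation. ✓
  Weak-case: standard lawyer gives 243 − 0 = 243; top litigator gives 288 − 64 = 224. No deviation. ✓
Both hold — the strong-case type sends top litigator.

top litigator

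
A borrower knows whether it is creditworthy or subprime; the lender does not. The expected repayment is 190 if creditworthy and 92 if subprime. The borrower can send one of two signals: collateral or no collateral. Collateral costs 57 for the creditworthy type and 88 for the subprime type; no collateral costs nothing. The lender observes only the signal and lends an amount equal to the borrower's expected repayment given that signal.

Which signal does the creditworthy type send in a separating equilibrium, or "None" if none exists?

None

Try creditworthy → collateral, subprime → no collateral:
  If types separate, collateral earns payment 190 and no collateral earns 92.
  Creditworthy: collateral gives 190 − 57 = 133; no collateral gives 92 − 0 = 92. No deviation. ✓
  Subprime: no collateral gives 92 − 0 = 92; collateral gives 190 − 88 = 102. Would deviate. ✗
Try creditworthy → no collateral, subprime → collateral:
  If types separate, no collateral earns payment 190 and collateral earns 92.
  Creditworthy: no collateral gives 190 − 0 = 190; collateral gives 92 − 57 = 35. No deviation. ✓
  Subprime: collateral gives 92 − 88 = 4; no collateral gives 190 − 0 = 190. Would deviate. ✗
Neither assignment is incentive-compatible.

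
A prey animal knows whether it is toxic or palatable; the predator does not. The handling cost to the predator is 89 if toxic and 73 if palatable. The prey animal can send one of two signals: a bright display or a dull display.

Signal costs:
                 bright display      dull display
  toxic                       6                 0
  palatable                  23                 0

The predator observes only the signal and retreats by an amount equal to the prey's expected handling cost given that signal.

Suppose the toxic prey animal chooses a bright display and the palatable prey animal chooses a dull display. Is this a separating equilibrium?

If types separate, bright display earns payment 89 and dull display earns 73.
Toxic: bright display gives 89 − 6 = 83; dull display gives 73 − 0 = 73. No deviation. ✓
Palatable: dull display gives 73 − 0 = 73; bright display gives 89 − 23 = 66. No deviation. ✓
Both incentive constraints hold.

Yes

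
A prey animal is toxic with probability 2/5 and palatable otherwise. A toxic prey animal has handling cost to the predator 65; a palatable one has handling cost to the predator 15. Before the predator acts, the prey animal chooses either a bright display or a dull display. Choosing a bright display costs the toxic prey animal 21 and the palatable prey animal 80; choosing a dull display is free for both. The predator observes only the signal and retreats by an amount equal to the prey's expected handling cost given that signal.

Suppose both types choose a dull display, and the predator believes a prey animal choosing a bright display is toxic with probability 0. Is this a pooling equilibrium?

On the equilibrium path (dull display) the predator holds the prior 2/5 and pays 2/5·65 + 3/5·15 = 35. Off-path (bright display) belief 0 gives 0·65 + 1·15 = 15.
Toxic: dull display gives 35 − 0 = 35; bright display gives 15 − 21 = -6. Stays. ✓
Palatable: dull display gives 35 − 0 = 35; bright display gives 15 − 80 = -65. Stays. ✓
Beliefs are Bayes-consistent on-path and both types best-respond.

Yes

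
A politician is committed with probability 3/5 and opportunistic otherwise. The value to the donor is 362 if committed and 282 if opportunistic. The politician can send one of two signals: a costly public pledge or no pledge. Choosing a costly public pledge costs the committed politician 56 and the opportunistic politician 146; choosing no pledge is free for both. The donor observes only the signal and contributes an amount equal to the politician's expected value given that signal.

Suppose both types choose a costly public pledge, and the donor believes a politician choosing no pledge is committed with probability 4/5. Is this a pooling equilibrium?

No

At the pooled signal (pledge) the donor holds the prior 3/5 and pays 3/5·362 + 2/5·282 = 330. Off-path (no pledge) belief 4/5 gives 4/5·362 + 1/5·282 = 346.
Committed: pledge gives 330 − 56 = 274; no pledge gives 346 − 0 = 346. Deviates. ✗
Opportunistic: pledge gives 330 − 146 = 184; no pledge gives 346 − 0 = 346. Deviates. ✗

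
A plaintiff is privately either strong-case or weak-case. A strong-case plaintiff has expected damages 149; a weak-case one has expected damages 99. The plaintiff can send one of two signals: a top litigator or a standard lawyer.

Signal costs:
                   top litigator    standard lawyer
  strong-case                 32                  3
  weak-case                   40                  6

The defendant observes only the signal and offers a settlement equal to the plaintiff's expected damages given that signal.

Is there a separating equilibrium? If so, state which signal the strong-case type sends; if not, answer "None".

Try strong-case → top litigator, weak-case → standard lawyer:
  If types separate, top litigator earns payment 149 and standard lawyer earns 99.
  Strong-case: top litigator gives 149 − 32 = 117; standard lawyer gives 99 − 3 = 96. No deviation. ✓
  Weak-case: standard lawyer gives 99 − 6 = 93; top litigator gives 149 − 40 = 109. Would deviate. ✗
Try strong-case → standard lawyer, weak-case → top litigator:
  If types separate, standard lawyer earns payment 149 and top litigator earns 99.
  Strong-case: standard lawyer gives 149 − 3 = 146; top litigator gives 99 − 32 = 67. No deviation. ✓
  Weak-case: top litigator gives 99 − 40 = 59; standard lawyer gives 149 − 6 = 143. Would deviate. ✗
Neither assignment is incentive-compatible.

None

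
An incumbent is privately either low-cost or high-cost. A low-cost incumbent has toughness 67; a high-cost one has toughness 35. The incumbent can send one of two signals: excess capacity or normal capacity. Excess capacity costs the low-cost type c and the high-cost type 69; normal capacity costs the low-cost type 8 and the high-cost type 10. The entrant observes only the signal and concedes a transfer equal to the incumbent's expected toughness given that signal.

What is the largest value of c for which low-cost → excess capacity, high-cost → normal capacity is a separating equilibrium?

40

Under separation: excess capacity → low-cost (pays 67); normal capacity → high-cost (pays 35).
High-cost: 35 − 10 = 25 ≥ 67 − 69 = -2. Holds regardless of c. ✓
Low-cost: 67 − c ≥ 35 − 8, so c ≤ 67 − 27 = 40.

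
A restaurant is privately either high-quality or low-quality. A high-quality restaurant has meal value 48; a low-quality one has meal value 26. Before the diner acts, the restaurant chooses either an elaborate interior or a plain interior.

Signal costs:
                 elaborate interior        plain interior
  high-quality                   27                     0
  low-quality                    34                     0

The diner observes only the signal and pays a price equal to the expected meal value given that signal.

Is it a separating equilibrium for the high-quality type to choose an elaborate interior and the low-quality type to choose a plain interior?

Under separation the diner infers type exactly: elaborate interior → high-quality (pays 48), plain interior → low-quality (pays 26).
High-quality: elaborate interior gives 48 − 27 = 21; plain interior gives 26 − 0 = 26. Would deviate. ✗
Low-quality: plain interior gives 26 − 0 = 26; elaborate interior gives 48 − 34 = 14. No deviation. ✓

No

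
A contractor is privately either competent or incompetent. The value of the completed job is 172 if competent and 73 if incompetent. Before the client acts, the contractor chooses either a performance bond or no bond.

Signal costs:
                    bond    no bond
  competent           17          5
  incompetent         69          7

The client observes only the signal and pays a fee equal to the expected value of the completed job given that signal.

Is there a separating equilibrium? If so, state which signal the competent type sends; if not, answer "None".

None

Try competent → bond, incompetent → no bond:
  If types separate, bond earns payment 172 and no bond earns 73.
  Competent: bond gives 172 − 17 = 155; no bond gives 73 − 5 = 68. No deviation. ✓
  Incompetent: no bond gives 73 − 7 = 66; bond gives 172 − 69 = 103. Would deviate. ✗
Try competent → no bond, incompetent → bond:
  If types separate, no bond earns payment 172 and bond earns 73.
  Competent: no bond gives 172 − 5 = 167; bond gives 73 − 17 = 56. No deviation. ✓
  Incompetent: bond gives 73 − 69 = 4; no bond gives 172 − 7 = 165. Would deviate. ✗
Neither assignment is incentive-compatible.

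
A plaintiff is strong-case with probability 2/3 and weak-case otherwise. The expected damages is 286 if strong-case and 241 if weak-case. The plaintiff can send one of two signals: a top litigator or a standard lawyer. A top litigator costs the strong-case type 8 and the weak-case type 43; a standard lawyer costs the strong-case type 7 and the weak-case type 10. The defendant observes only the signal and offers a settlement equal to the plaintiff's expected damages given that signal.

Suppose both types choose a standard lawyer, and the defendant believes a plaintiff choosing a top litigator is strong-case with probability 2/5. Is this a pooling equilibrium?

Yes

At the pooled signal (standard lawyer) the defendant holds the prior 2/3 and pays 2/3·286 + 1/3·241 = 271. Off-path (top litigator) belief 2/5 gives 2/5·286 + 3/5·241 = 259.
Strong-case: standard lawyer gives 271 − 7 = 264; top litigator gives 259 − 8 = 251. Stays. ✓
Weak-case: standard lawyer gives 271 − 10 = 261; top litigator gives 259 − 43 = 216. Stays. ✓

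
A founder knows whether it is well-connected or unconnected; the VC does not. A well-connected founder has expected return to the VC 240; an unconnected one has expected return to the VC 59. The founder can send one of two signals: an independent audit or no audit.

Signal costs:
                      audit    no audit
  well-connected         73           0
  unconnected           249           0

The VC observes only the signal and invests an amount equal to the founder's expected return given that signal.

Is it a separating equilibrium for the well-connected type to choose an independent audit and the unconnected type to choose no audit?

Yes

If types separate, audit earns payment 240 and no audit earns 59.
Well-connected: audit gives 240 − 73 = 167; no audit gives 59 − 0 = 59. No deviation. ✓
Unconnected: no audit gives 59 − 0 = 59; audit gives 240 − 249 = -9. No deviation. ✓
Neither type gains from mimicking the other.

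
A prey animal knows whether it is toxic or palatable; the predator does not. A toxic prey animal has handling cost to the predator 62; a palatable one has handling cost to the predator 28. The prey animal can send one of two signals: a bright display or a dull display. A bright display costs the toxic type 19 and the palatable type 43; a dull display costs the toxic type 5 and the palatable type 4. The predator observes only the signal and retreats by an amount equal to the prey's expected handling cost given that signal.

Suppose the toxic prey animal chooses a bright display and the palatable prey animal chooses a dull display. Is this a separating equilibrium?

Yes

If types separate, bright display earns payment 62 and dull display earns 28.
Toxic: bright display gives 62 − 19 = 43; dull display gives 28 − 5 = 23. No deviation. ✓
Palatable: dull display gives 28 − 4 = 24; bright display gives 62 − 43 = 19. No deviation. ✓
Neither type gains from mimicking the other.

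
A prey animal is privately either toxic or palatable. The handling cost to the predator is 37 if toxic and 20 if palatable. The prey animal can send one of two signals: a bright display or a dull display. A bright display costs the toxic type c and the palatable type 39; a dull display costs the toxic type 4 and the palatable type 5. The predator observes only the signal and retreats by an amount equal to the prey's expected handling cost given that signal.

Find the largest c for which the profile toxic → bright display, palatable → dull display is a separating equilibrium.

21

Under separation: bright display → toxic (pays 37); dull display → palatable (pays 20).
Palatable: 20 − 5 = 15 ≥ 37 − 39 = -2. Holds regardless of c. ✓
Toxic: 37 − c ≥ 20 − 4, so c ≤ 37 − 16 = 21.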